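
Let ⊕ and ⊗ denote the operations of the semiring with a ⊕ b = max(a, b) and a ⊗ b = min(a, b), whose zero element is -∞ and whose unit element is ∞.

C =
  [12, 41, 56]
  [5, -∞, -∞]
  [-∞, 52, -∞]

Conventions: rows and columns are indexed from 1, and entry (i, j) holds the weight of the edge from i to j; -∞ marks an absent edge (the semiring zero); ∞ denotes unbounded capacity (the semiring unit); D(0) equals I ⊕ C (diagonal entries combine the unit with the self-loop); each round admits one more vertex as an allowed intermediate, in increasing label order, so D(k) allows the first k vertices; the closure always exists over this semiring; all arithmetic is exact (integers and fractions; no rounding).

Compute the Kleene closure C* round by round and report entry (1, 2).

D(0):
  [∞, 41, 56]
  [5, ∞, -∞]
  [-∞, 52, ∞]
D(1):
  [∞, 41, 56]
  [5, ∞, 5]
  [-∞, 52, ∞]
D(2):
  [∞, 41, 56]
  [5, ∞, 5]
  [5, 52, ∞]
D(3):
  [∞, 52, 56]
  [5, ∞, 5]
  [5, 52, ∞]
Answer: C*[1][2] = 52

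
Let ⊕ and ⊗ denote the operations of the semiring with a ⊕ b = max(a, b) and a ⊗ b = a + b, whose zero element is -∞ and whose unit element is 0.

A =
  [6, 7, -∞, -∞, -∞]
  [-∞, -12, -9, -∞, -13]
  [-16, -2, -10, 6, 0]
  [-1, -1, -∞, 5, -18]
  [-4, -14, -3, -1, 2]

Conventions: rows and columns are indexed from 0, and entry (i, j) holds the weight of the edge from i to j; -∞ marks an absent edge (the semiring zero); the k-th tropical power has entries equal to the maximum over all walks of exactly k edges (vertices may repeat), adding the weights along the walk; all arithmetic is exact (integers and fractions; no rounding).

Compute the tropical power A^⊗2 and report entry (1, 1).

A^⊗2:
  [12, 13, -2, -∞, -6]
  [-17, -11, -16, -3, -9]
  [5, 5, -3, 11, 2]
  [5, 6, -10, 10, -13]
  [2, 3, -1, 4, 4]
Key observation: the optimum is the walk 1->2->1, with weight (-9) + (-2) = -11.
Optimal value attained by: walk 1->2->1.
Answer: (A^⊗2)[1][1] = -11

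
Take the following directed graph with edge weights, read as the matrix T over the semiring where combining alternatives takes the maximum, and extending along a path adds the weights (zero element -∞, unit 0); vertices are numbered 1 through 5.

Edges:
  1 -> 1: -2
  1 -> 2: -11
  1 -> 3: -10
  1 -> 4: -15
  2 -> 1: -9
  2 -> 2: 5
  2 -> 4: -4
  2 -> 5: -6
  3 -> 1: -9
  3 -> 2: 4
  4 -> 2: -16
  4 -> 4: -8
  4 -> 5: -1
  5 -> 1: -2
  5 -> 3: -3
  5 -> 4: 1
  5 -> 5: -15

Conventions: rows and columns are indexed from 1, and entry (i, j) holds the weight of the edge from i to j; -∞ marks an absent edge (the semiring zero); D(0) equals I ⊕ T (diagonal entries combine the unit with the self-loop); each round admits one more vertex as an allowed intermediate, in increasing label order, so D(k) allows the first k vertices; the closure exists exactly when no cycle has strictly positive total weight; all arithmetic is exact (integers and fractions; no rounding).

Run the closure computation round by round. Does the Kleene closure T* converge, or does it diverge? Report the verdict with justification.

Detection: at round 0, diagonal entry (2, 2) turns strictly positive.
Key observation: the cycle 2->2 has total weight 5, which is strictly positive.
Answer: DIVERGES — positive cycle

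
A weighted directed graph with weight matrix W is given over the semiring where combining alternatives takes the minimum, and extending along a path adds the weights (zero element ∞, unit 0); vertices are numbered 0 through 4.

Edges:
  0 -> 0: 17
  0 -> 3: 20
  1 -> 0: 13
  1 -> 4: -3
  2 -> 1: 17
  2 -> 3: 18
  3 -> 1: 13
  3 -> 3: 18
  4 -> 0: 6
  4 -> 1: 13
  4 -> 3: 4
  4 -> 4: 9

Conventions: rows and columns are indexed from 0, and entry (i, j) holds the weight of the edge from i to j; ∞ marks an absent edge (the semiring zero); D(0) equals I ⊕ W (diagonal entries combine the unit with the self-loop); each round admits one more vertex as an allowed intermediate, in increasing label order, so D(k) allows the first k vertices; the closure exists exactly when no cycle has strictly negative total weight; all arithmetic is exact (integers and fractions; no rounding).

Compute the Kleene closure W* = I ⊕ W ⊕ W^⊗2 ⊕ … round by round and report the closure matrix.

D(0):
  [0, ∞, ∞, 20, ∞]
  [13, 0, ∞, ∞, -3]
  [∞, 17, 0, 18, ∞]
  [∞, 13, ∞, 0, ∞]
  [6, 13, ∞, 4, 0]
D(1):
  [0, ∞, ∞, 20, ∞]
  [13, 0, ∞, 33, -3]
  [∞, 17, 0, 18, ∞]
  [∞, 13, ∞, 0, ∞]
  [6, 13, ∞, 4, 0]
D(2):
  [0, ∞, ∞, 20, ∞]
  [13, 0, ∞, 33, -3]
  [30, 17, 0, 18, 14]
  [26, 13, ∞, 0, 10]
  [6, 13, ∞, 4, 0]
D(3):
  [0, ∞, ∞, 20, ∞]
  [13, 0, ∞, 33, -3]
  [30, 17, 0, 18, 14]
  [26, 13, ∞, 0, 10]
  [6, 13, ∞, 4, 0]
D(4):
  [0, 33, ∞, 20, 30]
  [13, 0, ∞, 33, -3]
  [30, 17, 0, 18, 14]
  [26, 13, ∞, 0, 10]
  [6, 13, ∞, 4, 0]
D(5):
  [0, 33, ∞, 20, 30]
  [3, 0, ∞, 1, -3]
  [20, 17, 0, 18, 14]
  [16, 13, ∞, 0, 10]
  [6, 13, ∞, 4, 0]
Answer: W* = [[0, 33, ∞, 20, 30], [3, 0, ∞, 1, -3], [20, 17, 0, 18, 14], [16, 13, ∞, 0, 10], [6, 13, ∞, 4, 0]]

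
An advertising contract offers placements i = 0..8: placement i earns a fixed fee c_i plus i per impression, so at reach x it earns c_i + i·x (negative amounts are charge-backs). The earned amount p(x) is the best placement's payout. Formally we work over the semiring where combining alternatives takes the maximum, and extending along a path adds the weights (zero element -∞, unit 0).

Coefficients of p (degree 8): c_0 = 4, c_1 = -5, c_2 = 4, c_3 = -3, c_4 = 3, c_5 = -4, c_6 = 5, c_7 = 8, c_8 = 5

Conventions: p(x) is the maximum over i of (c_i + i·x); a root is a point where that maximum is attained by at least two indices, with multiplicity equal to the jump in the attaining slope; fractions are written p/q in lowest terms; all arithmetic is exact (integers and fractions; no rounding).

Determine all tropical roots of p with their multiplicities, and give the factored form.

hull edge (i=0, c=4) to (i=7, c=8): slope 4/7, span 7
hull edge (i=7, c=8) to (i=8, c=5): slope -3, span 1
Factored form: p(x) = 5 ⊗ (x ⊕ (-4/7)) ⊗ (x ⊕ (-4/7)) ⊗ (x ⊕ (-4/7)) ⊗ (x ⊕ (-4/7)) ⊗ (x ⊕ (-4/7)) ⊗ (x ⊕ (-4/7)) ⊗ (x ⊕ (-4/7)) ⊗ (x ⊕ 3)
Answer: roots = -4/7 (mult 7), 3 (mult 1)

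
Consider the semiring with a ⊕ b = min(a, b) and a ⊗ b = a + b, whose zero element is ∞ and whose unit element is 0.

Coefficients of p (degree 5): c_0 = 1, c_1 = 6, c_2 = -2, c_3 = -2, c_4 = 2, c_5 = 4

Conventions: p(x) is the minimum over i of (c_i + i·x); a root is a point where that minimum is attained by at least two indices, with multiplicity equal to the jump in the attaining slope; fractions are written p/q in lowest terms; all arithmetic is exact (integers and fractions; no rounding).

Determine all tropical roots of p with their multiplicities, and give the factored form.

hull edge (i=0, c=1) to (i=2, c=-2): slope -3/2, span 2
hull edge (i=2, c=-2) to (i=3, c=-2): slope 0, span 1
hull edge (i=3, c=-2) to (i=5, c=4): slope 3, span 2
Factored form: p(x) = 4 ⊗ (x ⊕ (-3)) ⊗ (x ⊕ (-3)) ⊗ (x ⊕ 0) ⊗ (x ⊕ 3/2) ⊗ (x ⊕ 3/2)
Answer: roots = -3 (mult 2), 0 (mult 1), 3/2 (mult 2)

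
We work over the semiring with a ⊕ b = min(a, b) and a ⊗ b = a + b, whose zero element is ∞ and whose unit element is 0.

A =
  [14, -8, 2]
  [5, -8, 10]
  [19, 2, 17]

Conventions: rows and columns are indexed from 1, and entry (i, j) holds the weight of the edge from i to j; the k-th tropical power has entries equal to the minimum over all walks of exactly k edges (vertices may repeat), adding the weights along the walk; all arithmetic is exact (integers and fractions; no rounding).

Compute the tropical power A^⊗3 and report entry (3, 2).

A^⊗2:
  [-3, -16, 2]
  [-3, -16, 2]
  [7, -6, 12]
A^⊗3:
  [-11, -24, -6]
  [-11, -24, -6]
  [-1, -14, 4]
Key observation: the optimum is the walk 3->2->2->2, with weight 2 + (-8) + (-8) = -14.
Optimal value attained by: walk 3->2->2->2.
Answer: (A^⊗3)[3][2] = -14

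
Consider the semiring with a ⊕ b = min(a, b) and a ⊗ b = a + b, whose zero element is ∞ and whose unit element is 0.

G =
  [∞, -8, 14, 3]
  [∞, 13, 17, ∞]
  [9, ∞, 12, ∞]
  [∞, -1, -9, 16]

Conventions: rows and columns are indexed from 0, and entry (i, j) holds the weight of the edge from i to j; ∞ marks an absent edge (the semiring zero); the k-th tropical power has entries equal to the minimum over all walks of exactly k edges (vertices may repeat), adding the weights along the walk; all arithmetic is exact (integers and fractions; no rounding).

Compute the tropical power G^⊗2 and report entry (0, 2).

G^⊗2:
  [23, 2, -6, 19]
  [26, 26, 29, ∞]
  [21, 1, 23, 12]
  [0, 12, 3, 32]
Key observation: the optimum is the walk 0->3->2, with weight 3 + (-9) = -6.
Optimal value attained by: walk 0->3->2.
Answer: (G^⊗2)[0][2] = -6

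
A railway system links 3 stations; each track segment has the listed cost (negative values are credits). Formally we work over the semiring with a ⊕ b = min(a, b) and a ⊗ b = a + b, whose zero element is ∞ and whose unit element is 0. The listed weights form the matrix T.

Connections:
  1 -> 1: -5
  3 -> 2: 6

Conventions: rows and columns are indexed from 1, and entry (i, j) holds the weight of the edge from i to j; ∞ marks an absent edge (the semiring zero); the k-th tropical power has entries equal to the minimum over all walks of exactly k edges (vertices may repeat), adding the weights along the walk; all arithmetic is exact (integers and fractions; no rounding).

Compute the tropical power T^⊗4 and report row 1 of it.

T^⊗2:
  [-10, ∞, ∞]
  [∞, ∞, ∞]
  [∞, ∞, ∞]
T^⊗3:
  [-15, ∞, ∞]
  [∞, ∞, ∞]
  [∞, ∞, ∞]
T^⊗4:
  [-20, ∞, ∞]
  [∞, ∞, ∞]
  [∞, ∞, ∞]
Answer: row 1 of T^⊗4 = [-20, ∞, ∞]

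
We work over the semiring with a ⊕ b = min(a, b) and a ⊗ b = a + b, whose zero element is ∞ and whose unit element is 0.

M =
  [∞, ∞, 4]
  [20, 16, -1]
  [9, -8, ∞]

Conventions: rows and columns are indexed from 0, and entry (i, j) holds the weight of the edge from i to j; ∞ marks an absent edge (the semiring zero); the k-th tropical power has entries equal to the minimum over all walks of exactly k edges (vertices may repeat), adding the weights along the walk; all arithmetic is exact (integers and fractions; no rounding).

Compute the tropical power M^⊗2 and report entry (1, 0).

M^⊗2:
  [13, -4, ∞]
  [8, -9, 15]
  [12, 8, -9]
Key observation: the optimum is the walk 1->2->0, with weight (-1) + 9 = 8.
Optimal value attained by: walk 1->2->0.
Answer: (M^⊗2)[1][0] = 8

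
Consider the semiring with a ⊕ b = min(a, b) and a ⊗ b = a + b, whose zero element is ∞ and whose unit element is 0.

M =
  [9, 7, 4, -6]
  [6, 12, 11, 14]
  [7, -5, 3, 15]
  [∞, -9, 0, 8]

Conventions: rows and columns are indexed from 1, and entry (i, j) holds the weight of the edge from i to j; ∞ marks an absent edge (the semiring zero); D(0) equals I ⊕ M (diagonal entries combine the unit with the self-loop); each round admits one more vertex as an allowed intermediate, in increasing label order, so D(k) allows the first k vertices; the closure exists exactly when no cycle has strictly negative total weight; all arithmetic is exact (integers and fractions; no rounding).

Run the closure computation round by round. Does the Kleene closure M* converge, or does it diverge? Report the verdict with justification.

D(0):
  [0, 7, 4, -6]
  [6, 0, 11, 14]
  [7, -5, 0, 15]
  [∞, -9, 0, 0]
D(1):
  [0, 7, 4, -6]
  [6, 0, 10, 0]
  [7, -5, 0, 1]
  [∞, -9, 0, 0]
Detection: at round 2, diagonal entry (4, 4) turns strictly negative.
Key observation: the cycle 4->2->1->4 has total weight (-9) + 6 + (-6), which is strictly negative.
Answer: DIVERGES — negative cycle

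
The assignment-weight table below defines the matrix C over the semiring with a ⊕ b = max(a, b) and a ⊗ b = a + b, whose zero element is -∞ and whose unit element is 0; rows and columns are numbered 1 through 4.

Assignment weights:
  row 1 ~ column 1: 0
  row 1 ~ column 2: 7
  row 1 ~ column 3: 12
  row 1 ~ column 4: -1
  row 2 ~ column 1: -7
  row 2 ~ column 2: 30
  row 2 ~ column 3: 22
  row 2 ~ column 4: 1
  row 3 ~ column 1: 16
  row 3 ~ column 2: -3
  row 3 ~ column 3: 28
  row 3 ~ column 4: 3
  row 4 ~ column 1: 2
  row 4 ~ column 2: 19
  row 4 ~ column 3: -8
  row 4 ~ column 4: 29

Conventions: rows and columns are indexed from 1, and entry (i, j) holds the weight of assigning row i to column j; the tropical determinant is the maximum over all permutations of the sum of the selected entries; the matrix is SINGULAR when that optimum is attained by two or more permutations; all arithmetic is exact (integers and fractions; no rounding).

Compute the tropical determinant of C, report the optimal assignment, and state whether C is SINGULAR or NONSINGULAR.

σ = (1, 2, 3, 4): 0 + 30 + 28 + 29 = 87
σ = (1, 2, 4, 3): 0 + 30 + 3 + (-8) = 25
σ = (1, 3, 2, 4): 0 + 22 + (-3) + 29 = 48
σ = (1, 3, 4, 2): 0 + 22 + 3 + 19 = 44
σ = (1, 4, 2, 3): 0 + 1 + (-3) + (-8) = -10
σ = (1, 4, 3, 2): 0 + 1 + 28 + 19 = 48
σ = (2, 1, 3, 4): 7 + (-7) + 28 + 29 = 57
σ = (2, 1, 4, 3): 7 + (-7) + 3 + (-8) = -5
σ = (2, 3, 1, 4): 7 + 22 + 16 + 29 = 74
σ = (2, 3, 4, 1): 7 + 22 + 3 + 2 = 34
σ = (2, 4, 1, 3): 7 + 1 + 16 + (-8) = 16
σ = (2, 4, 3, 1): 7 + 1 + 28 + 2 = 38
σ = (3, 1, 2, 4): 12 + (-7) + (-3) + 29 = 31
σ = (3, 1, 4, 2): 12 + (-7) + 3 + 19 = 27
σ = (3, 2, 1, 4): 12 + 30 + 16 + 29 = 87
σ = (3, 2, 4, 1): 12 + 30 + 3 + 2 = 47
σ = (3, 4, 1, 2): 12 + 1 + 16 + 19 = 48
σ = (3, 4, 2, 1): 12 + 1 + (-3) + 2 = 12
σ = (4, 1, 2, 3): (-1) + (-7) + (-3) + (-8) = -19
σ = (4, 1, 3, 2): (-1) + (-7) + 28 + 19 = 39
σ = (4, 2, 1, 3): (-1) + 30 + 16 + (-8) = 37
σ = (4, 2, 3, 1): (-1) + 30 + 28 + 2 = 59
σ = (4, 3, 1, 2): (-1) + 22 + 16 + 19 = 56
σ = (4, 3, 2, 1): (-1) + 22 + (-3) + 2 = 20
Optimal value attained by: σ = (1, 2, 3, 4).
Answer: det⊕(C) = 87; verdict: SINGULAR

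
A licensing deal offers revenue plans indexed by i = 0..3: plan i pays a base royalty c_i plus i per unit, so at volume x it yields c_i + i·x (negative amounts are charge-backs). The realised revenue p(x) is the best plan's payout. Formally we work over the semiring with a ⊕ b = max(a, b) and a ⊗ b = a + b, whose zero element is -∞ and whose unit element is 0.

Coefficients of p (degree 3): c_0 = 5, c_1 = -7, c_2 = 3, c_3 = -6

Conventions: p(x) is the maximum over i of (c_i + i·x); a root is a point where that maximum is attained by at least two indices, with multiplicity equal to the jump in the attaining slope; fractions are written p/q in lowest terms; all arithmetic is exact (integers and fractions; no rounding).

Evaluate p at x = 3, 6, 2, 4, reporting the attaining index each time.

p(3) = max(5+0·3=5, -7+1·3=-4, 3+2·3=9, -6+3·3=3) = 9 (attained by i=2)
p(6) = max(5+0·6=5, -7+1·6=-1, 3+2·6=15, -6+3·6=12) = 15 (attained by i=2)
p(2) = max(5+0·2=5, -7+1·2=-5, 3+2·2=7, -6+3·2=0) = 7 (attained by i=2)
p(4) = max(5+0·4=5, -7+1·4=-3, 3+2·4=11, -6+3·4=6) = 11 (attained by i=2)
Answer: p(3) = 9; p(6) = 15; p(2) = 7; p(4) = 11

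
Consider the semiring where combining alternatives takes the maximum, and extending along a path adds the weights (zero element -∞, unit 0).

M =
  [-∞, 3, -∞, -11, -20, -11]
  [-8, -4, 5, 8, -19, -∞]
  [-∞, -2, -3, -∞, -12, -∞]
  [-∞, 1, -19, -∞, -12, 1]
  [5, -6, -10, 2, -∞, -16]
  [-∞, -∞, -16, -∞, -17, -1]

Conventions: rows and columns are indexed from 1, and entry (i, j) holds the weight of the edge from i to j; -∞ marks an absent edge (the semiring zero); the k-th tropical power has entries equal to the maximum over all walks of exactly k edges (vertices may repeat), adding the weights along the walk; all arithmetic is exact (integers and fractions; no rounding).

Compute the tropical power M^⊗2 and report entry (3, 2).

M^⊗2:
  [-5, -1, 8, 11, -16, -10]
  [-12, 9, 2, 4, -4, 9]
  [-7, -5, 3, 6, -15, -28]
  [-7, -3, 6, 9, -16, 0]
  [-14, 8, -1, 2, -10, 3]
  [-12, -18, -17, -15, -18, -2]
Key observation: the optimum is the walk 3->3->2, with weight (-3) + (-2) = -5.
Optimal value attained by: walk 3->3->2.
Answer: (M^⊗2)[3][2] = -5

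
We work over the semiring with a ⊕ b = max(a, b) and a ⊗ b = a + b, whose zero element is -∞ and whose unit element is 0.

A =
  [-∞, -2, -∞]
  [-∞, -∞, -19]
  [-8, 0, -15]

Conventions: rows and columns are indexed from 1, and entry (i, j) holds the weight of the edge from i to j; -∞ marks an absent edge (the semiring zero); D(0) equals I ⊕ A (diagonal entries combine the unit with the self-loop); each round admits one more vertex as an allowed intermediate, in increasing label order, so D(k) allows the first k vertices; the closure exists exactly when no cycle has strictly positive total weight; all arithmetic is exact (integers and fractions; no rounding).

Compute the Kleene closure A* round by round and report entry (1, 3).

D(0):
  [0, -2, -∞]
  [-∞, 0, -19]
  [-8, 0, 0]
D(1):
  [0, -2, -∞]
  [-∞, 0, -19]
  [-8, 0, 0]
D(2):
  [0, -2, -21]
  [-∞, 0, -19]
  [-8, 0, 0]
D(3):
  [0, -2, -21]
  [-27, 0, -19]
  [-8, 0, 0]
Answer: A*[1][3] = -21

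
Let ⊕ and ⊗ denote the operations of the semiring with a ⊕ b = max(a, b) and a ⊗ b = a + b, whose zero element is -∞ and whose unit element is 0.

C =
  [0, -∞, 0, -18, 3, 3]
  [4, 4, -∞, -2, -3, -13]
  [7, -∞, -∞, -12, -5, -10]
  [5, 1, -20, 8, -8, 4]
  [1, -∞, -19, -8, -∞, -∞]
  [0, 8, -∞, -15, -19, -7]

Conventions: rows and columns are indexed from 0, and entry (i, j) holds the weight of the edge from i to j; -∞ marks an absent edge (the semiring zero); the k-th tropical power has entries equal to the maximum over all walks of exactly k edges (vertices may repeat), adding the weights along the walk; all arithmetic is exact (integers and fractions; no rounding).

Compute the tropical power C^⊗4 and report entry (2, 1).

C^⊗2:
  [7, 11, 0, -5, 3, 3]
  [8, 8, 4, 6, 7, 7]
  [7, -2, 7, -4, 10, 10]
  [13, 12, 5, 16, 8, 12]
  [1, -7, 1, 0, 4, 4]
  [12, 12, 0, 6, 5, 3]
C^⊗3:
  [15, 15, 7, 9, 10, 10]
  [12, 15, 8, 14, 11, 11]
  [14, 18, 7, 4, 10, 10]
  [21, 20, 13, 24, 16, 20]
  [8, 12, 1, 8, 4, 4]
  [16, 16, 12, 14, 15, 15]
C^⊗4:
  [19, 19, 15, 17, 18, 18]
  [19, 19, 12, 22, 15, 18]
  [22, 22, 14, 16, 17, 17]
  [29, 28, 21, 32, 24, 28]
  [16, 16, 8, 16, 11, 12]
  [20, 23, 16, 22, 19, 19]
Key observation: the optimum is the walk 2->0->5->1->1, with weight 7 + 3 + 8 + 4 = 22.
Optimal value attained by: walk 2->0->5->1->1.
Answer: (C^⊗4)[2][1] = 22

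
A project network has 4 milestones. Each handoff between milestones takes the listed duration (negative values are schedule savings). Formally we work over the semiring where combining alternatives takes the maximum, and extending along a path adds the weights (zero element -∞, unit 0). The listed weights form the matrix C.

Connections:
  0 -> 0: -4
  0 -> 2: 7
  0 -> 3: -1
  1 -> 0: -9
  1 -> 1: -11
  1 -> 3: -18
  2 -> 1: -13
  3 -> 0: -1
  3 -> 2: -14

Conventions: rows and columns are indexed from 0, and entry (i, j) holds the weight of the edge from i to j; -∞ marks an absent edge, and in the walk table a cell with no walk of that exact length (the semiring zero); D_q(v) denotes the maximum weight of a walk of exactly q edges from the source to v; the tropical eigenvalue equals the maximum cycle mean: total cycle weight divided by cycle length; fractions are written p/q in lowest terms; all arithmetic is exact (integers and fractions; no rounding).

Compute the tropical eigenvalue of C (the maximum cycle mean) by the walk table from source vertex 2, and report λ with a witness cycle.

q=0: [-∞, -∞, 0, -∞]
q=1: [-∞, -13, -∞, -∞]
q=2: [-22, -24, -∞, -31]
q=3: [-26, -35, -15, -23]
q=4: [-24, -28, -19, -27]
Optimal cycle mean attained by: cycle 0->3->0, total (-1) + (-1), length 2.
Answer: λ = -1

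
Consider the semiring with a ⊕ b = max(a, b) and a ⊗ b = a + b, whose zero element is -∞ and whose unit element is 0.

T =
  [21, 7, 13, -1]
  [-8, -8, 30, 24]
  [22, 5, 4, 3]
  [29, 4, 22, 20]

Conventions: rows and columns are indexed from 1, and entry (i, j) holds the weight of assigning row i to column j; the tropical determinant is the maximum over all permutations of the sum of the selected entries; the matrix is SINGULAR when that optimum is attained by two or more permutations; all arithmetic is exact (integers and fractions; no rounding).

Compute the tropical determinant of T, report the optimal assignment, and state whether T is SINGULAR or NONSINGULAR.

σ = (1, 2, 3, 4): 21 + (-8) + 4 + 20 = 37
σ = (1, 2, 4, 3): 21 + (-8) + 3 + 22 = 38
σ = (1, 3, 2, 4): 21 + 30 + 5 + 20 = 76
σ = (1, 3, 4, 2): 21 + 30 + 3 + 4 = 58
σ = (1, 4, 2, 3): 21 + 24 + 5 + 22 = 72
σ = (1, 4, 3, 2): 21 + 24 + 4 + 4 = 53
σ = (2, 1, 3, 4): 7 + (-8) + 4 + 20 = 23
σ = (2, 1, 4, 3): 7 + (-8) + 3 + 22 = 24
σ = (2, 3, 1, 4): 7 + 30 + 22 + 20 = 79
σ = (2, 3, 4, 1): 7 + 30 + 3 + 29 = 69
σ = (2, 4, 1, 3): 7 + 24 + 22 + 22 = 75
σ = (2, 4, 3, 1): 7 + 24 + 4 + 29 = 64
σ = (3, 1, 2, 4): 13 + (-8) + 5 + 20 = 30
σ = (3, 1, 4, 2): 13 + (-8) + 3 + 4 = 12
σ = (3, 2, 1, 4): 13 + (-8) + 22 + 20 = 47
σ = (3, 2, 4, 1): 13 + (-8) + 3 + 29 = 37
σ = (3, 4, 1, 2): 13 + 24 + 22 + 4 = 63
σ = (3, 4, 2, 1): 13 + 24 + 5 + 29 = 71
σ = (4, 1, 2, 3): (-1) + (-8) + 5 + 22 = 18
σ = (4, 1, 3, 2): (-1) + (-8) + 4 + 4 = -1
σ = (4, 2, 1, 3): (-1) + (-8) + 22 + 22 = 35
σ = (4, 2, 3, 1): (-1) + (-8) + 4 + 29 = 24
σ = (4, 3, 1, 2): (-1) + 30 + 22 + 4 = 55
σ = (4, 3, 2, 1): (-1) + 30 + 5 + 29 = 63
Optimal value attained by: σ = (2, 3, 1, 4).
Answer: det⊕(T) = 79; verdict: NONSINGULAR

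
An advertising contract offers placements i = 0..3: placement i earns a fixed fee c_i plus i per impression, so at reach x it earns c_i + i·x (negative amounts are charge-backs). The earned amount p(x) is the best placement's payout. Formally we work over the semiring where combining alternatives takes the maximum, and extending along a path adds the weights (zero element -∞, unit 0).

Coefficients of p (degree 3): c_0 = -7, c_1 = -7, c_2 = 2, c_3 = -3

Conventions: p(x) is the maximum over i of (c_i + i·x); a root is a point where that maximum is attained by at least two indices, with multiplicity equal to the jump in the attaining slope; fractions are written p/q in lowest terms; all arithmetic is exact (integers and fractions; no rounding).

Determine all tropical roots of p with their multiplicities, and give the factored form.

hull edge (i=0, c=-7) to (i=2, c=2): slope 9/2, span 2
hull edge (i=2, c=2) to (i=3, c=-3): slope -5, span 1
Factored form: p(x) = -3 ⊗ (x ⊕ (-9/2)) ⊗ (x ⊕ (-9/2)) ⊗ (x ⊕ 5)
Answer: roots = -9/2 (mult 2), 5 (mult 1)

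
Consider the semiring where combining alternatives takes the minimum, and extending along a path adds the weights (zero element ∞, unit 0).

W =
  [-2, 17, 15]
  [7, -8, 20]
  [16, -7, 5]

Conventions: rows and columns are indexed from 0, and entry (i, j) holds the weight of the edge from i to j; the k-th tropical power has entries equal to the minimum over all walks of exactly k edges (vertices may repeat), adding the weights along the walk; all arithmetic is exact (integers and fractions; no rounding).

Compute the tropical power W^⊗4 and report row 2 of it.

W^⊗2:
  [-4, 8, 13]
  [-1, -16, 12]
  [0, -15, 10]
W^⊗3:
  [-6, 0, 11]
  [-9, -24, 4]
  [-8, -23, 5]
W^⊗4:
  [-8, -8, 9]
  [-17, -32, -4]
  [-16, -31, -3]
Answer: row 2 of W^⊗4 = [-16, -31, -3]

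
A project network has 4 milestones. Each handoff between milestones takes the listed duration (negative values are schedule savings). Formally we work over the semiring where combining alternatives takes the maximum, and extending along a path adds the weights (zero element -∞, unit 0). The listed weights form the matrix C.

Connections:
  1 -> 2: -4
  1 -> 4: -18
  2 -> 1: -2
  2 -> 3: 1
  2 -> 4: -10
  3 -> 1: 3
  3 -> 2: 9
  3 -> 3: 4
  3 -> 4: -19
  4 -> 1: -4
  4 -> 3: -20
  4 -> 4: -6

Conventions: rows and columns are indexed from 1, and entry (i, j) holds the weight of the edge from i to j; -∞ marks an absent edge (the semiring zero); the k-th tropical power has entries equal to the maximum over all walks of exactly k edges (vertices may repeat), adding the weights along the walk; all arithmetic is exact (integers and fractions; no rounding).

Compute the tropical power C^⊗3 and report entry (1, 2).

C^⊗2:
  [-6, -∞, -3, -14]
  [4, 10, 5, -16]
  [7, 13, 10, -1]
  [-10, -8, -16, -12]
C^⊗3:
  [0, 6, 1, -20]
  [8, 14, 11, 0]
  [13, 19, 14, 3]
  [-10, -7, -7, -18]
Key observation: the optimum is the walk 1->2->3->2, with weight (-4) + 1 + 9 = 6.
Optimal value attained by: walk 1->2->3->2.
Answer: (C^⊗3)[1][2] = 6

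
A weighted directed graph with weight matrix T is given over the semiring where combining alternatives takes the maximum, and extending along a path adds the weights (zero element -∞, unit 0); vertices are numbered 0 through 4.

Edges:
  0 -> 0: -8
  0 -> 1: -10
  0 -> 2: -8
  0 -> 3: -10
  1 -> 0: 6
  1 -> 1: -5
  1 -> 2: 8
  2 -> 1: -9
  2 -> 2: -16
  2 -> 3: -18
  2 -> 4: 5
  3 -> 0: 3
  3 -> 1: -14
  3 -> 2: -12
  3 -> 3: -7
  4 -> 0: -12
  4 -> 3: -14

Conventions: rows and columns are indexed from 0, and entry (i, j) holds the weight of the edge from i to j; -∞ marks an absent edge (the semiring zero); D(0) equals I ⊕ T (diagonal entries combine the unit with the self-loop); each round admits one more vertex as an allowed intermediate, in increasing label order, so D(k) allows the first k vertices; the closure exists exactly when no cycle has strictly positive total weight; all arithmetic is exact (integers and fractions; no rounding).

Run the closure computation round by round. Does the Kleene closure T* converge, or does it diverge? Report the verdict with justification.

D(0):
  [0, -10, -8, -10, -∞]
  [6, 0, 8, -∞, -∞]
  [-∞, -9, 0, -18, 5]
  [3, -14, -12, 0, -∞]
  [-12, -∞, -∞, -14, 0]
D(1):
  [0, -10, -8, -10, -∞]
  [6, 0, 8, -4, -∞]
  [-∞, -9, 0, -18, 5]
  [3, -7, -5, 0, -∞]
  [-12, -22, -20, -14, 0]
D(2):
  [0, -10, -2, -10, -∞]
  [6, 0, 8, -4, -∞]
  [-3, -9, 0, -13, 5]
  [3, -7, 1, 0, -∞]
  [-12, -22, -14, -14, 0]
D(3):
  [0, -10, -2, -10, 3]
  [6, 0, 8, -4, 13]
  [-3, -9, 0, -13, 5]
  [3, -7, 1, 0, 6]
  [-12, -22, -14, -14, 0]
D(4):
  [0, -10, -2, -10, 3]
  [6, 0, 8, -4, 13]
  [-3, -9, 0, -13, 5]
  [3, -7, 1, 0, 6]
  [-11, -21, -13, -14, 0]
D(5):
  [0, -10, -2, -10, 3]
  [6, 0, 8, -1, 13]
  [-3, -9, 0, -9, 5]
  [3, -7, 1, 0, 6]
  [-11, -21, -13, -14, 0]
Key observation: every diagonal entry stays at the unit through all rounds, so no improving cycle exists.
Answer: CONVERGES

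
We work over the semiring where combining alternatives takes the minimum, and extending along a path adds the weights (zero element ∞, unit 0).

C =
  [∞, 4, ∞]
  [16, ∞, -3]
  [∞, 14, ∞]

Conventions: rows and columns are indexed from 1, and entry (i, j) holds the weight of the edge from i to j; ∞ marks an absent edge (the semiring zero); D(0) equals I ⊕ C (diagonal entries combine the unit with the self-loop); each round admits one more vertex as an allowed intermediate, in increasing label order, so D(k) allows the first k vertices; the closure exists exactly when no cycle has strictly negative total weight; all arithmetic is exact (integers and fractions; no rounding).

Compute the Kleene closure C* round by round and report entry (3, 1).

D(0):
  [0, 4, ∞]
  [16, 0, -3]
  [∞, 14, 0]
D(1):
  [0, 4, ∞]
  [16, 0, -3]
  [∞, 14, 0]
D(2):
  [0, 4, 1]
  [16, 0, -3]
  [30, 14, 0]
D(3):
  [0, 4, 1]
  [16, 0, -3]
  [30, 14, 0]
Answer: C*[3][1] = 30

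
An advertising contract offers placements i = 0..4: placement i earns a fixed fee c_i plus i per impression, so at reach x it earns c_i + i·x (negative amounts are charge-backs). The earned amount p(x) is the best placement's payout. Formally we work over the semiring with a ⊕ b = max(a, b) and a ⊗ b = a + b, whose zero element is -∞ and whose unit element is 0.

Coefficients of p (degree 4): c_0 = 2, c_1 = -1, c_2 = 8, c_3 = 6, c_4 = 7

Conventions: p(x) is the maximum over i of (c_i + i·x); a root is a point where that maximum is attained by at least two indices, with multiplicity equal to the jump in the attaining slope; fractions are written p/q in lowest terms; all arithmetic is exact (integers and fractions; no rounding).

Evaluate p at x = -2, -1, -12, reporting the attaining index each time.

p(-2) = max(2+0·(-2)=2, -1+1·(-2)=-3, 8+2·(-2)=4, 6+3·(-2)=0, 7+4·(-2)=-1) = 4 (attained by i=2)
p(-1) = max(2+0·(-1)=2, -1+1·(-1)=-2, 8+2·(-1)=6, 6+3·(-1)=3, 7+4·(-1)=3) = 6 (attained by i=2)
p(-12) = max(2+0·(-12)=2, -1+1·(-12)=-13, 8+2·(-12)=-16, 6+3·(-12)=-30, 7+4·(-12)=-41) = 2 (attained by i=0)
Answer: p(-2) = 4; p(-1) = 6; p(-12) = 2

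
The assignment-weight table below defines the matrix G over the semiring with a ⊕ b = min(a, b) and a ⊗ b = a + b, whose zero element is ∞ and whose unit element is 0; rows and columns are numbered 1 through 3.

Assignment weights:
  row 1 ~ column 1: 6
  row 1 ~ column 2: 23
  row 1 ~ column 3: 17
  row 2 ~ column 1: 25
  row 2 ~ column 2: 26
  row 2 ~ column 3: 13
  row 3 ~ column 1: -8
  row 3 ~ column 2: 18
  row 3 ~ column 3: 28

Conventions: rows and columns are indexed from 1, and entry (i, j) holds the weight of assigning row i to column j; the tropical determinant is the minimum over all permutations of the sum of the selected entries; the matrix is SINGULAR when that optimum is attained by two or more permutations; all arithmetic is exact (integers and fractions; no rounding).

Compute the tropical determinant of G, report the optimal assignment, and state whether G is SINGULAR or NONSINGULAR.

σ = (1, 2, 3): 6 + 26 + 28 = 60
σ = (1, 3, 2): 6 + 13 + 18 = 37
σ = (2, 1, 3): 23 + 25 + 28 = 76
σ = (2, 3, 1): 23 + 13 + (-8) = 28
σ = (3, 1, 2): 17 + 25 + 18 = 60
σ = (3, 2, 1): 17 + 26 + (-8) = 35
Optimal value attained by: σ = (2, 3, 1).
Answer: det⊕(G) = 28; verdict: NONSINGULAR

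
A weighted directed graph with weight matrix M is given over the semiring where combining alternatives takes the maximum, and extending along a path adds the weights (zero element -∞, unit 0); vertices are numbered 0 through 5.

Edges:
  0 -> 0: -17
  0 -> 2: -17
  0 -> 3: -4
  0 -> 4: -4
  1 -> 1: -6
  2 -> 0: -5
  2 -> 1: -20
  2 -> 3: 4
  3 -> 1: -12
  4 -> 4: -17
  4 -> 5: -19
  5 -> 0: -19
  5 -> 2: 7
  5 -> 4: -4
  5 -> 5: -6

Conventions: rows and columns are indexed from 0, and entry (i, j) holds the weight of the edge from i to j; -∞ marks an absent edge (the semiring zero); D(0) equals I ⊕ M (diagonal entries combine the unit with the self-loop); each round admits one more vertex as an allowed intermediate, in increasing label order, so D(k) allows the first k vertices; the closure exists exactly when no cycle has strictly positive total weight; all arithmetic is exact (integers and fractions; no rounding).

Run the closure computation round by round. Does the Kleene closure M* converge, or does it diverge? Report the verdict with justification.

D(0):
  [0, -∞, -17, -4, -4, -∞]
  [-∞, 0, -∞, -∞, -∞, -∞]
  [-5, -20, 0, 4, -∞, -∞]
  [-∞, -12, -∞, 0, -∞, -∞]
  [-∞, -∞, -∞, -∞, 0, -19]
  [-19, -∞, 7, -∞, -4, 0]
D(1):
  [0, -∞, -17, -4, -4, -∞]
  [-∞, 0, -∞, -∞, -∞, -∞]
  [-5, -20, 0, 4, -9, -∞]
  [-∞, -12, -∞, 0, -∞, -∞]
  [-∞, -∞, -∞, -∞, 0, -19]
  [-19, -∞, 7, -23, -4, 0]
D(2):
  [0, -∞, -17, -4, -4, -∞]
  [-∞, 0, -∞, -∞, -∞, -∞]
  [-5, -20, 0, 4, -9, -∞]
  [-∞, -12, -∞, 0, -∞, -∞]
  [-∞, -∞, -∞, -∞, 0, -19]
  [-19, -∞, 7, -23, -4, 0]
D(3):
  [0, -37, -17, -4, -4, -∞]
  [-∞, 0, -∞, -∞, -∞, -∞]
  [-5, -20, 0, 4, -9, -∞]
  [-∞, -12, -∞, 0, -∞, -∞]
  [-∞, -∞, -∞, -∞, 0, -19]
  [2, -13, 7, 11, -2, 0]
D(4):
  [0, -16, -17, -4, -4, -∞]
  [-∞, 0, -∞, -∞, -∞, -∞]
  [-5, -8, 0, 4, -9, -∞]
  [-∞, -12, -∞, 0, -∞, -∞]
  [-∞, -∞, -∞, -∞, 0, -19]
  [2, -1, 7, 11, -2, 0]
D(5):
  [0, -16, -17, -4, -4, -23]
  [-∞, 0, -∞, -∞, -∞, -∞]
  [-5, -8, 0, 4, -9, -28]
  [-∞, -12, -∞, 0, -∞, -∞]
  [-∞, -∞, -∞, -∞, 0, -19]
  [2, -1, 7, 11, -2, 0]
D(6):
  [0, -16, -16, -4, -4, -23]
  [-∞, 0, -∞, -∞, -∞, -∞]
  [-5, -8, 0, 4, -9, -28]
  [-∞, -12, -∞, 0, -∞, -∞]
  [-17, -20, -12, -8, 0, -19]
  [2, -1, 7, 11, -2, 0]
Key observation: every diagonal entry stays at the unit through all rounds, so no improving cycle exists.
Answer: CONVERGES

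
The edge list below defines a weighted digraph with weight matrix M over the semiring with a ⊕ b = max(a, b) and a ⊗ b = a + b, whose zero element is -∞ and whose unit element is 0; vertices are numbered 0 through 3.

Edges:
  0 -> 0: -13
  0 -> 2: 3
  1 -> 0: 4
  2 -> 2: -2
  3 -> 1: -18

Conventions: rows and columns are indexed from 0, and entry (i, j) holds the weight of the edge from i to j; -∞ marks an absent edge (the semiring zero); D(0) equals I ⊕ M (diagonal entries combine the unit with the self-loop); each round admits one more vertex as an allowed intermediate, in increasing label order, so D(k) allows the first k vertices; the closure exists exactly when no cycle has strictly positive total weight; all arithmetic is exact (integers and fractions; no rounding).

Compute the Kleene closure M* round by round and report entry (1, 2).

D(0):
  [0, -∞, 3, -∞]
  [4, 0, -∞, -∞]
  [-∞, -∞, 0, -∞]
  [-∞, -18, -∞, 0]
D(1):
  [0, -∞, 3, -∞]
  [4, 0, 7, -∞]
  [-∞, -∞, 0, -∞]
  [-∞, -18, -∞, 0]
D(2):
  [0, -∞, 3, -∞]
  [4, 0, 7, -∞]
  [-∞, -∞, 0, -∞]
  [-14, -18, -11, 0]
D(3):
  [0, -∞, 3, -∞]
  [4, 0, 7, -∞]
  [-∞, -∞, 0, -∞]
  [-14, -18, -11, 0]
D(4):
  [0, -∞, 3, -∞]
  [4, 0, 7, -∞]
  [-∞, -∞, 0, -∞]
  [-14, -18, -11, 0]
Answer: M*[1][2] = 7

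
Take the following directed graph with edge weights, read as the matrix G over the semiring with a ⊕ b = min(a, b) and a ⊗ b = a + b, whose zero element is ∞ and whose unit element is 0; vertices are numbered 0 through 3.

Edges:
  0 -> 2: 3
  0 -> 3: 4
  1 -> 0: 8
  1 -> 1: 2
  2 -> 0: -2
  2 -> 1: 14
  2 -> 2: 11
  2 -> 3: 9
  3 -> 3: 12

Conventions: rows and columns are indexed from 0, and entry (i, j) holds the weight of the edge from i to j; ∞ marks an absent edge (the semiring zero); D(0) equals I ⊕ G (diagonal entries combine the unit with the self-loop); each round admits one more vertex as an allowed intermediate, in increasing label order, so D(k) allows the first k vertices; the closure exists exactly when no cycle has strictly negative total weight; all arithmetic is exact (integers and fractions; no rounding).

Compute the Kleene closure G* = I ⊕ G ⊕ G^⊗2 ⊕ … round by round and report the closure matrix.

D(0):
  [0, ∞, 3, 4]
  [8, 0, ∞, ∞]
  [-2, 14, 0, 9]
  [∞, ∞, ∞, 0]
D(1):
  [0, ∞, 3, 4]
  [8, 0, 11, 12]
  [-2, 14, 0, 2]
  [∞, ∞, ∞, 0]
D(2):
  [0, ∞, 3, 4]
  [8, 0, 11, 12]
  [-2, 14, 0, 2]
  [∞, ∞, ∞, 0]
D(3):
  [0, 17, 3, 4]
  [8, 0, 11, 12]
  [-2, 14, 0, 2]
  [∞, ∞, ∞, 0]
D(4):
  [0, 17, 3, 4]
  [8, 0, 11, 12]
  [-2, 14, 0, 2]
  [∞, ∞, ∞, 0]
Answer: G* = [[0, 17, 3, 4], [8, 0, 11, 12], [-2, 14, 0, 2], [∞, ∞, ∞, 0]]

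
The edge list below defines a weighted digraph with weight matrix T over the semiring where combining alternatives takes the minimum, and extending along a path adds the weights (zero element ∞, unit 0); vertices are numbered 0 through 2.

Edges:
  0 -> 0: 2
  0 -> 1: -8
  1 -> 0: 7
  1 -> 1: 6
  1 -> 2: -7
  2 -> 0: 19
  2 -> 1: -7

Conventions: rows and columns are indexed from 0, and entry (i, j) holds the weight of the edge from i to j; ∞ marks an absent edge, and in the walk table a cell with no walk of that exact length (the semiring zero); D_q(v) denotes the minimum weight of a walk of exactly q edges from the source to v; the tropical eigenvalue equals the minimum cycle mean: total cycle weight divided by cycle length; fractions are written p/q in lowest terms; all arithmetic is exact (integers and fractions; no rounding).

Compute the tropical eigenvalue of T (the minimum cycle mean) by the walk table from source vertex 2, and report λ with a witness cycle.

q=0: [∞, ∞, 0]
q=1: [19, -7, ∞]
q=2: [0, -1, -14]
q=3: [2, -21, -8]
Optimal cycle mean attained by: cycle 1->2->1, total (-7) + (-7), length 2.
Answer: λ = -7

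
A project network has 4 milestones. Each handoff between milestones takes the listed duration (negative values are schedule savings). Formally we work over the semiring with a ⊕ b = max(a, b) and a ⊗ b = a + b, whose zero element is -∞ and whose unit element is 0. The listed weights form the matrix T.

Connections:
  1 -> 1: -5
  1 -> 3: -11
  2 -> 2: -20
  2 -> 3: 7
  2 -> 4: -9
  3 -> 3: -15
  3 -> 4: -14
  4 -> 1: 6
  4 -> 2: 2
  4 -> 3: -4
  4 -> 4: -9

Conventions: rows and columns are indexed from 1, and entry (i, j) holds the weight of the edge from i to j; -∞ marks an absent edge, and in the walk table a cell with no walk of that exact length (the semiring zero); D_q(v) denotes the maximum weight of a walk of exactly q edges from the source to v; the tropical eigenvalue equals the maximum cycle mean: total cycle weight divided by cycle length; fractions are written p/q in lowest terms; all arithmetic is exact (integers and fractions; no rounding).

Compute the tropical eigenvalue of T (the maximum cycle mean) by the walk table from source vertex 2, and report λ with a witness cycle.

q=0: [-∞, 0, -∞, -∞]
q=1: [-∞, -20, 7, -9]
q=2: [-3, -7, -8, -7]
q=3: [-1, -5, 0, -16]
q=4: [-6, -14, 2, -14]
Optimal cycle mean attained by: cycle 2->3->4->2, total 7 + (-14) + 2, length 3.
Answer: λ = -5/3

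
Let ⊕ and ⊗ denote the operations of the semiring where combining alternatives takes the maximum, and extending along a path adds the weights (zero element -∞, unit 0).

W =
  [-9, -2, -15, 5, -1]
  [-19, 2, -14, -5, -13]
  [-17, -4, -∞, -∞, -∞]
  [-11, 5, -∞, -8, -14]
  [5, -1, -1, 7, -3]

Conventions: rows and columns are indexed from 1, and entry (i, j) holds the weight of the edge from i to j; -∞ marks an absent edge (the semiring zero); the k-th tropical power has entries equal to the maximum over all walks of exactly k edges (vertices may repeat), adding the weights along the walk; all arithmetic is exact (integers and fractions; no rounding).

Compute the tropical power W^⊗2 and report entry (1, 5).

W^⊗2:
  [4, 10, -2, 6, -4]
  [-8, 4, -12, -3, -11]
  [-23, -2, -18, -9, -17]
  [-9, 7, -9, 0, -8]
  [2, 12, -4, 10, 4]
Key observation: the optimum is the walk 1->5->5, with weight (-1) + (-3) = -4.
Optimal value attained by: walk 1->5->5.
Answer: (W^⊗2)[1][5] = -4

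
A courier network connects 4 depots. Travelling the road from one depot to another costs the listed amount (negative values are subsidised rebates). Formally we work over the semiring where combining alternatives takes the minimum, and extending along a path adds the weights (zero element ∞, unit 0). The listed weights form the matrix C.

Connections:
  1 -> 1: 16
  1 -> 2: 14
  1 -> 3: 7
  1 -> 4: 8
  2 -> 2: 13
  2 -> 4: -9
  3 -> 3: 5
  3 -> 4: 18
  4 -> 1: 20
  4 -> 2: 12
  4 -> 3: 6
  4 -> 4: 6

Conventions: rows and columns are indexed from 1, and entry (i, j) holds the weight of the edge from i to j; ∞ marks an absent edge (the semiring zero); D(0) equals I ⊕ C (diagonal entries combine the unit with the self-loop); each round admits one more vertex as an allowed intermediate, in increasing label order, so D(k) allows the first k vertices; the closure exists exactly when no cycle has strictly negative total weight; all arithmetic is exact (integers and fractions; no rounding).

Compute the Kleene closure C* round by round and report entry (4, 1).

D(0):
  [0, 14, 7, 8]
  [∞, 0, ∞, -9]
  [∞, ∞, 0, 18]
  [20, 12, 6, 0]
D(1):
  [0, 14, 7, 8]
  [∞, 0, ∞, -9]
  [∞, ∞, 0, 18]
  [20, 12, 6, 0]
D(2):
  [0, 14, 7, 5]
  [∞, 0, ∞, -9]
  [∞, ∞, 0, 18]
  [20, 12, 6, 0]
D(3):
  [0, 14, 7, 5]
  [∞, 0, ∞, -9]
  [∞, ∞, 0, 18]
  [20, 12, 6, 0]
D(4):
  [0, 14, 7, 5]
  [11, 0, -3, -9]
  [38, 30, 0, 18]
  [20, 12, 6, 0]
Answer: C*[4][1] = 20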